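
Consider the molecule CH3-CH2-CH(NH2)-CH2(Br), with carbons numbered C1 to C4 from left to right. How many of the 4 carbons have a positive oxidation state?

Bonds to more-electronegative neighbours contribute +1 each, bonds to H or metals contribute −1 each, and C–C bonds contribute 0. Tallying each carbon:
C1: 1C, 3H → 0 − 3 = -3
C2: 2C, 2H → 0 − 2 = -2
C3: 2C, 1H, 1N → 0 − 1 + 1 = 0
C4: 1C, 2H, 1Br → 0 − 2 + 1 = -1
0 carbons meet the condition.

0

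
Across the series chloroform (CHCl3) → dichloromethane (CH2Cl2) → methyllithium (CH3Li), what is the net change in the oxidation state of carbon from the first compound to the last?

Carbon oxidation states along the series — chloroform: +2, dichloromethane: 0, methyllithium: -4.
Net change = -4 − (+2) = -6.

-6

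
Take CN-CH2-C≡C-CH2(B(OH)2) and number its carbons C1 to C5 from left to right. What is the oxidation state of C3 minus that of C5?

+3

C3: 4C → 0 = 0
C5: 1C, 2H, 1B → 0 − 2 − 1 = -3
Difference: 0 − (-3) = +3.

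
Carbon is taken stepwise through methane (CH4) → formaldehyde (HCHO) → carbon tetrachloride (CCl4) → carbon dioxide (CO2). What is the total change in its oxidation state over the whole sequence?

Carbon oxidation states along the series — methane: -4, formaldehyde: 0, carbon tetrachloride: +4, carbon dioxide: +4.
Net change = +4 − (-4) = +8.

+8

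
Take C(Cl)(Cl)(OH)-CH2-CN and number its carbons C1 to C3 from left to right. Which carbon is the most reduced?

Each bond to a more electronegative atom (O, N, halogen) counts +1, each bond to a less electronegative atom (H, metal, B, Si) counts −1, and each C–C bond counts 0. Tallying each carbon:
C1: 1C, 1O, 2Cl → 0 + 1 + 2 = +3
C2: 2C, 2H → 0 − 2 = -2
C3: 1C, 3N → 0 + 3 = +3
The most reduced carbon is C2 at -2.

C2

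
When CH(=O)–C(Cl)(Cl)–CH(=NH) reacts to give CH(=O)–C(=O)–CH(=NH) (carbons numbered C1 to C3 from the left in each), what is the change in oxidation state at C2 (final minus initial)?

Before: C2 has 2 bonds to C, 2 bonds to Cl → oxidation state +2.
After: C2 has 2 bonds to C, 2 bonds to O → oxidation state +2.
Δ = +2 − (+2) = 0, so no net redox change at C2.

0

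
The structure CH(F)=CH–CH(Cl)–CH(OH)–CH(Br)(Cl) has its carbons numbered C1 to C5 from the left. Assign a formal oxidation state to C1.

0

C1 has a double bond to C (2×0 = 0), one bond to H (-1), one bond to F (+1).
Oxidation state = 0 − 1 + 1 = 0.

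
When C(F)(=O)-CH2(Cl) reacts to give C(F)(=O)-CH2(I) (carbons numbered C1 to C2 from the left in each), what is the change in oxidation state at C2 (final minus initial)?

0

Before: C2 has 1 bond to C, 2 bonds to H, 1 bond to Cl → oxidation state -1.
After: C2 has 1 bond to C, 2 bonds to H, 1 bond to I → oxidation state -1.
Δ = -1 − (-1) = 0, so no net redox change at C2.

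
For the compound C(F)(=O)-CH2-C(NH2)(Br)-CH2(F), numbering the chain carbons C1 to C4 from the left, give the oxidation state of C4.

C4 has one bond to C (0), one bond to H (-1), one bond to H (-1), one bond to F (+1).
Oxidation state = 0 − 1 − 1 + 1 = -1.

-1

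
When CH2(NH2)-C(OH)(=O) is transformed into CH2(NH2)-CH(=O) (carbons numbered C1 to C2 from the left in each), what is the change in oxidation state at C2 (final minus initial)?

-2

Before: C2 has 1 bond to C, 3 bonds to O → oxidation state +3.
After: C2 has 1 bond to C, 1 bond to H, 2 bonds to O → oxidation state +1.
Δ = +1 − (+3) = -2, so this is a reduction at C2.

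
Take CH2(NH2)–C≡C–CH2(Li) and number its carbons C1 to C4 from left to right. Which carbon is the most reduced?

Each bond to a more electronegative atom (O, N, halogen) counts +1, each bond to a less electronegative atom (H, metal, B, Si) counts −1, and each C–C bond counts 0. Tallying each carbon:
C1: 1C, 2H, 1N → 0 − 2 + 1 = -1
C2: 4C → 0 = 0
C3: 4C → 0 = 0
C4: 1C, 2H, 1Li → 0 − 2 − 1 = -3
The most reduced carbon is C4 at -3.

C4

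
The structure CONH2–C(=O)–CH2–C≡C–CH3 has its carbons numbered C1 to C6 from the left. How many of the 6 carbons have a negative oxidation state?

Tallying each carbon's bonds:
C1: 1C, 2O, 1N → 0 + 2 + 1 = +3
C2: 2C, 2O → 0 + 2 = +2
C3: 2C, 2H → 0 − 2 = -2
C4: 4C → 0 = 0
C5: 4C → 0 = 0
C6: 1C, 3H → 0 − 3 = -3
2 carbons (C3, C6) meet the condition.

2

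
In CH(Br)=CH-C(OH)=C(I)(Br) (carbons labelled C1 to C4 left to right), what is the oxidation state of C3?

+1

Each bond to a more electronegative atom (O, N, halogen) counts +1, each bond to a less electronegative atom (H, metal, B, Si) counts −1, and each C–C bond counts 0.
C3 has one bond to C (0), a double bond to C (2×0 = 0), one bond to O (+1).
Oxidation state = 0 + 0 + 1 = +1.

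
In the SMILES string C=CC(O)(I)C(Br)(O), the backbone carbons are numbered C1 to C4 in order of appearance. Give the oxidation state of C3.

C3 has one bond to C (0), one bond to C (0), one bond to O (+1), one bond to I (+1).
Oxidation state = 0 + 0 + 1 + 1 = +2.

+2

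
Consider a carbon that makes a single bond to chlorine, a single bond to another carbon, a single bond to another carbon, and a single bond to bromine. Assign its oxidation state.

Bonds to more-electronegative neighbours contribute +1 each, bonds to H or metals contribute −1 each, and C–C bonds contribute 0.
The carbon has one bond to C (0), one bond to C (0), one bond to Cl (+1), one bond to Br (+1).
Oxidation state = 0 + 0 + 1 + 1 = +2.

+2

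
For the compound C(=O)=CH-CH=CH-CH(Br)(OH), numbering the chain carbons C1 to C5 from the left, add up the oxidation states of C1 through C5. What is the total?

Each bond to a more electronegative atom (O, N, halogen) counts +1, each bond to a less electronegative atom (H, metal, B, Si) counts −1, and each C–C bond counts 0. Tallying each carbon:
C1: 2C, 2O → 0 + 2 = +2
C2: 3C, 1H → 0 − 1 = -1
C3: 3C, 1H → 0 − 1 = -1
C4: 3C, 1H → 0 − 1 = -1
C5: 1C, 1H, 1O, 1Br → 0 − 1 + 1 + 1 = +1
Sum = +2 − 1 − 1 − 1 + 1 = 0.

0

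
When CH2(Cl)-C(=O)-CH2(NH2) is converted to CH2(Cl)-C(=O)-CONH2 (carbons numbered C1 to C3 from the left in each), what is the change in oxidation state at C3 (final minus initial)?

+4

Before: C3 has 1 bond to C, 2 bonds to H, 1 bond to N → oxidation state -1.
After: C3 has 1 bond to C, 2 bonds to O, 1 bond to N → oxidation state +3.
Δ = +3 − (-1) = +4, so this is an oxidation at C3.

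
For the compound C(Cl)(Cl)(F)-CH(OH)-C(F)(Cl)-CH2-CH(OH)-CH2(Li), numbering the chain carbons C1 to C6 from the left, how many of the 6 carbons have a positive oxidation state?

2

Assign +1 per bond to O/N/halogen, −1 per bond to H or an electropositive element, and 0 per bond to carbon. Tallying each carbon:
C1: 1C, 1F, 2Cl → 0 + 1 + 2 = +3
C2: 2C, 1H, 1O → 0 − 1 + 1 = 0
C3: 2C, 1F, 1Cl → 0 + 1 + 1 = +2
C4: 2C, 2H → 0 − 2 = -2
C5: 2C, 1H, 1O → 0 − 1 + 1 = 0
C6: 1C, 2H, 1Li → 0 − 2 − 1 = -3
2 carbons (C1, C3) meet the condition.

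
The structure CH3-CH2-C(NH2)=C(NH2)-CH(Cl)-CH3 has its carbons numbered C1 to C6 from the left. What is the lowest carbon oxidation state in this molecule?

Bonds to more-electronegative neighbours contribute +1 each, bonds to H or metals contribute −1 each, and C–C bonds contribute 0. Tallying each carbon:
C1: 1C, 3H → 0 − 3 = -3
C2: 2C, 2H → 0 − 2 = -2
C3: 3C, 1N → 0 + 1 = +1
C4: 3C, 1N → 0 + 1 = +1
C5: 2C, 1H, 1Cl → 0 − 1 + 1 = 0
C6: 1C, 3H → 0 − 3 = -3
The lowest value is -3.

-3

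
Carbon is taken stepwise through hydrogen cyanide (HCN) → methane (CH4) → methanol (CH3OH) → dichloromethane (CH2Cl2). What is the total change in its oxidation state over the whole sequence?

Carbon oxidation states along the series — hydrogen cyanide: +2, methane: -4, methanol: -2, dichloromethane: 0.
Net change = 0 − (+2) = -2.

-2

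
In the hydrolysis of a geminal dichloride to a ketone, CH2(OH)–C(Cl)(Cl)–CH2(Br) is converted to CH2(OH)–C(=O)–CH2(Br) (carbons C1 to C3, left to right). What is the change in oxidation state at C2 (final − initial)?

Before: C2 has 2 bonds to C, 2 bonds to Cl → oxidation state +2.
After: C2 has 2 bonds to C, 2 bonds to O → oxidation state +2.
Δ = +2 − (+2) = 0, so no net redox change at C2.

0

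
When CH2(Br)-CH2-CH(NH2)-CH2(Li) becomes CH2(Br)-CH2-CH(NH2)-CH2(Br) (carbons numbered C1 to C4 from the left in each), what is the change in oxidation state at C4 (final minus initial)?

Before: C4 has 1 bond to C, 2 bonds to H, 1 bond to Li → oxidation state -3.
After: C4 has 1 bond to C, 2 bonds to H, 1 bond to Br → oxidation state -1.
Δ = -1 − (-3) = +2, so this is an oxidation at C4.

+2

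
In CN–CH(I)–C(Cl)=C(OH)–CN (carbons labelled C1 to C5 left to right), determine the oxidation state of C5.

+3

C5 has one bond to C (0), a triple bond to N (3×+1 = +3).
Oxidation state = 0 + 3 = +3.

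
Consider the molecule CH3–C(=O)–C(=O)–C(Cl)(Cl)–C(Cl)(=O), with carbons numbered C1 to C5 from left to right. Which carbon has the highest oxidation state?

C5

Tallying each carbon's bonds:
C1: 1C, 3H → 0 − 3 = -3
C2: 2C, 2O → 0 + 2 = +2
C3: 2C, 2O → 0 + 2 = +2
C4: 2C, 2Cl → 0 + 2 = +2
C5: 1C, 2O, 1Cl → 0 + 2 + 1 = +3
The most oxidised carbon is C5 at +3.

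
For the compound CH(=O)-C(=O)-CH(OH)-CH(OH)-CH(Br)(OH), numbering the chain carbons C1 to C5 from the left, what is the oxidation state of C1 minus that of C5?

C1: 1C, 1H, 2O → 0 − 1 + 2 = +1
C5: 1C, 1H, 1O, 1Br → 0 − 1 + 1 + 1 = +1
Difference: +1 − (+1) = 0.

0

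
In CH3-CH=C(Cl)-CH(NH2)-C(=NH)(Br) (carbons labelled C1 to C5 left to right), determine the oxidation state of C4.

0

C4 has one bond to C (0), one bond to C (0), one bond to N (+1), one bond to H (-1).
Oxidation state = 0 + 0 + 1 − 1 = 0.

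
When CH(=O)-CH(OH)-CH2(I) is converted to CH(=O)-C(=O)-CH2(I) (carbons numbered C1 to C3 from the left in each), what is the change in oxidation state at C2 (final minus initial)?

Before: C2 has 2 bonds to C, 1 bond to H, 1 bond to O → oxidation state 0.
After: C2 has 2 bonds to C, 2 bonds to O → oxidation state +2.
Δ = +2 − (0) = +2, so this is an oxidation at C2.

+2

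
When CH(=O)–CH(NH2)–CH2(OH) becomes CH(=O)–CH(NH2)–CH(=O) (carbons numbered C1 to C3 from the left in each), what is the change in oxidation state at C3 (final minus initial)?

Before: C3 has 1 bond to C, 2 bonds to H, 1 bond to O → oxidation state -1.
After: C3 has 1 bond to C, 1 bond to H, 2 bonds to O → oxidation state +1.
Δ = +1 − (-1) = +2, so this is an oxidation at C3.

+2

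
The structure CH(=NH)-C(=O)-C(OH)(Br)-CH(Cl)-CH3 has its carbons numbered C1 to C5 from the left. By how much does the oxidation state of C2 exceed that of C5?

+5

C2: 2C, 2O → 0 + 2 = +2
C5: 1C, 3H → 0 − 3 = -3
Difference: +2 − (-3) = +5.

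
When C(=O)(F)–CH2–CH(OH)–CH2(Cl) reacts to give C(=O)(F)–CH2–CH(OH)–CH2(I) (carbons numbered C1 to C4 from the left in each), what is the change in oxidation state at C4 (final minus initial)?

Before: C4 has 1 bond to C, 2 bonds to H, 1 bond to Cl → oxidation state -1.
After: C4 has 1 bond to C, 2 bonds to H, 1 bond to I → oxidation state -1.
Δ = -1 − (-1) = 0, so no net redox change at C4.

0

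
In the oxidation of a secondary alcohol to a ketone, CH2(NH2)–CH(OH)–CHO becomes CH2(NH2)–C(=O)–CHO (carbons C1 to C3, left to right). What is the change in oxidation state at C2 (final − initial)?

+2

Before: C2 has 2 bonds to C, 1 bond to H, 1 bond to O → oxidation state 0.
After: C2 has 2 bonds to C, 2 bonds to O → oxidation state +2.
Δ = +2 − (0) = +2, so this is an oxidation at C2.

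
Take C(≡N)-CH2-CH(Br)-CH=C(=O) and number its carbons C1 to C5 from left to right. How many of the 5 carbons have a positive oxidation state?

Assign +1 per bond to O/N/halogen, −1 per bond to H or an electropositive element, and 0 per bond to carbon. Tallying each carbon:
C1: 1C, 3N → 0 + 3 = +3
C2: 2C, 2H → 0 − 2 = -2
C3: 2C, 1H, 1Br → 0 − 1 + 1 = 0
C4: 3C, 1H → 0 − 1 = -1
C5: 2C, 2O → 0 + 2 = +2
2 carbons (C1, C5) meet the condition.

2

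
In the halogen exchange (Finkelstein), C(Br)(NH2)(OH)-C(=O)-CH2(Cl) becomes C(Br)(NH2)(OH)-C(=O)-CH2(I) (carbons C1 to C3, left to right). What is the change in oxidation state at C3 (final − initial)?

Before: C3 has 1 bond to C, 2 bonds to H, 1 bond to Cl → oxidation state -1.
After: C3 has 1 bond to C, 2 bonds to H, 1 bond to I → oxidation state -1.
Δ = -1 − (-1) = 0, so no net redox change at C3.

0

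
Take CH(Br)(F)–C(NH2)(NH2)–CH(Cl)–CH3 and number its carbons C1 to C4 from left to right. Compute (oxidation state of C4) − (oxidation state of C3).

-3

C4: 1C, 3H → 0 − 3 = -3
C3: 2C, 1H, 1Cl → 0 − 1 + 1 = 0
Difference: -3 − (0) = -3.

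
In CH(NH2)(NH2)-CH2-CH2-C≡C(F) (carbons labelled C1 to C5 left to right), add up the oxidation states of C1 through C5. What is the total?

Tallying each carbon's bonds:
C1: 1C, 1H, 2N → 0 − 1 + 2 = +1
C2: 2C, 2H → 0 − 2 = -2
C3: 2C, 2H → 0 − 2 = -2
C4: 4C → 0 = 0
C5: 3C, 1F → 0 + 1 = +1
Sum = +1 − 2 − 2 + 0 + 1 = -2.

-2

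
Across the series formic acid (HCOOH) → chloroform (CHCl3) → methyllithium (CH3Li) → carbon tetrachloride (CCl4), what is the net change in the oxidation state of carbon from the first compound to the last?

+2

Carbon oxidation states along the series — formic acid: +2, chloroform: +2, methyllithium: -4, carbon tetrachloride: +4.
Net change = +4 − (+2) = +2.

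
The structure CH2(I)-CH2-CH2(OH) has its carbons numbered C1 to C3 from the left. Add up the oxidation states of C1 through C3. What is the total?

-4

Tallying each carbon's bonds:
C1: 1C, 2H, 1I → 0 − 2 + 1 = -1
C2: 2C, 2H → 0 − 2 = -2
C3: 1C, 2H, 1O → 0 − 2 + 1 = -1
Sum = -1 − 2 − 1 = -4.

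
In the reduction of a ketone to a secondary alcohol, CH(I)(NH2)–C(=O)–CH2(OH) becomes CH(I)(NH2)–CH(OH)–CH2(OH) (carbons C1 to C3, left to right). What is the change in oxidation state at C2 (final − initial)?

Before: C2 has 2 bonds to C, 2 bonds to O → oxidation state +2.
After: C2 has 2 bonds to C, 1 bond to H, 1 bond to O → oxidation state 0.
Δ = 0 − (+2) = -2, so this is a reduction at C2.

-2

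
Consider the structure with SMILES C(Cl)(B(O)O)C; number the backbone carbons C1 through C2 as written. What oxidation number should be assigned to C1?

-1

Assign +1 per bond to O/N/halogen, −1 per bond to H or an electropositive element, and 0 per bond to carbon.
C1 has one bond to C (0), one bond to H (-1), one bond to Cl (+1), one bond to B (-1).
Oxidation state = 0 − 1 + 1 − 1 = -1.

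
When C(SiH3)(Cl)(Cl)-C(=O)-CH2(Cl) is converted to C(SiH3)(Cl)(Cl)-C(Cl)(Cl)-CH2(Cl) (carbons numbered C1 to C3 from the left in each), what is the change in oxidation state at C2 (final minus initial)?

Before: C2 has 2 bonds to C, 2 bonds to O → oxidation state +2.
After: C2 has 2 bonds to C, 2 bonds to Cl → oxidation state +2.
Δ = +2 − (+2) = 0, so no net redox change at C2.

0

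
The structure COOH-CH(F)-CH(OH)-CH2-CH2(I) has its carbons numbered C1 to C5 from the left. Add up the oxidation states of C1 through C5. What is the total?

Tallying each carbon's bonds:
C1: 1C, 3O → 0 + 3 = +3
C2: 2C, 1H, 1F → 0 − 1 + 1 = 0
C3: 2C, 1H, 1O → 0 − 1 + 1 = 0
C4: 2C, 2H → 0 − 2 = -2
C5: 1C, 2H, 1I → 0 − 2 + 1 = -1
Sum = +3 + 0 + 0 − 2 − 1 = 0.

0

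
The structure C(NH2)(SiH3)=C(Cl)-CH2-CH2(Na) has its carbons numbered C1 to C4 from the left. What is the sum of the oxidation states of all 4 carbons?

Count +1 for every bond to an atom more electronegative than carbon and −1 for every bond to one less electronegative; C–C bonds are 0. Tallying each carbon:
C1: 2C, 1N, 1Si → 0 + 1 − 1 = 0
C2: 3C, 1Cl → 0 + 1 = +1
C3: 2C, 2H → 0 − 2 = -2
C4: 1C, 2H, 1Na → 0 − 2 − 1 = -3
Sum = 0 + 1 − 2 − 3 = -4.

-4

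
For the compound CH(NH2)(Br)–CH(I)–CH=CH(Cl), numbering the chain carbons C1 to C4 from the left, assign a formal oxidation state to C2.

0

Count +1 for every bond to an atom more electronegative than carbon and −1 for every bond to one less electronegative; C–C bonds are 0.
C2 has one bond to C (0), one bond to C (0), one bond to H (-1), one bond to I (+1).
Oxidation state = 0 + 0 − 1 + 1 = 0.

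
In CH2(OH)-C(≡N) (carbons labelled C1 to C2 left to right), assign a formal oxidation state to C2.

Count +1 for every bond to an atom more electronegative than carbon and −1 for every bond to one less electronegative; C–C bonds are 0.
C2 has one bond to C (0), a triple bond to N (3×+1 = +3).
Oxidation state = 0 + 3 = +3.

+3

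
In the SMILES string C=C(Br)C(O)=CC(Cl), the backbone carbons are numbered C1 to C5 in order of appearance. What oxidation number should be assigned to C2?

C2 has a double bond to C (2×0 = 0), one bond to C (0), one bond to Br (+1).
Oxidation state = 0 + 0 + 1 = +1.

+1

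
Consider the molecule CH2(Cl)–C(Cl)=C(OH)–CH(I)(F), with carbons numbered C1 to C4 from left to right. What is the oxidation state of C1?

-1

Bonds to more-electronegative neighbours contribute +1 each, bonds to H or metals contribute −1 each, and C–C bonds contribute 0.
C1 has one bond to C (0), one bond to H (-1), one bond to Cl (+1), one bond to H (-1).
Oxidation state = 0 − 1 + 1 − 1 = -1.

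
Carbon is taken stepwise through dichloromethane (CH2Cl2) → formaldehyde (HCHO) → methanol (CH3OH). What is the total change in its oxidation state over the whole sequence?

-2

Carbon oxidation states along the series — dichloromethane: 0, formaldehyde: 0, methanol: -2.
Net change = -2 − (0) = -2.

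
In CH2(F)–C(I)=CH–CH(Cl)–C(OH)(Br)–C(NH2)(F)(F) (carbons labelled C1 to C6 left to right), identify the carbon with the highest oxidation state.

C6

Assign +1 per bond to O/N/halogen, −1 per bond to H or an electropositive element, and 0 per bond to carbon. Tallying each carbon:
C1: 1C, 2H, 1F → 0 − 2 + 1 = -1
C2: 3C, 1I → 0 + 1 = +1
C3: 3C, 1H → 0 − 1 = -1
C4: 2C, 1H, 1Cl → 0 − 1 + 1 = 0
C5: 2C, 1O, 1Br → 0 + 1 + 1 = +2
C6: 1C, 1N, 2F → 0 + 1 + 2 = +3
The most oxidised carbon is C6 at +3.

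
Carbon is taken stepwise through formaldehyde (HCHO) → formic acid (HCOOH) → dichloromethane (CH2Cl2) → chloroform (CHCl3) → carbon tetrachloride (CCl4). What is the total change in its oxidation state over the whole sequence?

Carbon oxidation states along the series — formaldehyde: 0, formic acid: +2, dichloromethane: 0, chloroform: +2, carbon tetrachloride: +4.
Net change = +4 − (0) = +4.

+4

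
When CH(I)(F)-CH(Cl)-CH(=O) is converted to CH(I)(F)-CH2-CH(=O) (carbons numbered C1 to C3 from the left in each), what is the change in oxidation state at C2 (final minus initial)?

Before: C2 has 2 bonds to C, 1 bond to H, 1 bond to Cl → oxidation state 0.
After: C2 has 2 bonds to C, 2 bonds to H → oxidation state -2.
Δ = -2 − (0) = -2, so this is a reduction at C2.

-2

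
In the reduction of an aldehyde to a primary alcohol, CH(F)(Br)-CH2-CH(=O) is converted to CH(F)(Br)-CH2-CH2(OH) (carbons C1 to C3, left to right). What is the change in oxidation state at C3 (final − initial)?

-2

Before: C3 has 1 bond to C, 1 bond to H, 2 bonds to O → oxidation state +1.
After: C3 has 1 bond to C, 2 bonds to H, 1 bond to O → oxidation state -1.
Δ = -1 − (+1) = -2, so this is a reduction at C3.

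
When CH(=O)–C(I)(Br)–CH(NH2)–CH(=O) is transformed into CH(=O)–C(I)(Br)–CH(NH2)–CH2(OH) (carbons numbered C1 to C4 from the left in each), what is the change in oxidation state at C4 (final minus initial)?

-2

Before: C4 has 1 bond to C, 1 bond to H, 2 bonds to O → oxidation state +1.
After: C4 has 1 bond to C, 2 bonds to H, 1 bond to O → oxidation state -1.
Δ = -1 − (+1) = -2, so this is a reduction at C4.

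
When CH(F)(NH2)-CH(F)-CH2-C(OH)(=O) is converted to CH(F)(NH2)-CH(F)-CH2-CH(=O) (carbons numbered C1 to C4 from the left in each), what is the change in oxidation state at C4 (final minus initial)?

-2

Before: C4 has 1 bond to C, 3 bonds to O → oxidation state +3.
After: C4 has 1 bond to C, 1 bond to H, 2 bonds to O → oxidation state +1.
Δ = +1 − (+3) = -2, so this is a reduction at C4.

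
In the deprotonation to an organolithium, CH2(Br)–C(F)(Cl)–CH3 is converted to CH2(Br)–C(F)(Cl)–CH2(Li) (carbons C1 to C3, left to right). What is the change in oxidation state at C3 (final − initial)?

0

Before: C3 has 1 bond to C, 3 bonds to H → oxidation state -3.
After: C3 has 1 bond to C, 2 bonds to H, 1 bond to Li → oxidation state -3.
Δ = -3 − (-3) = 0, so no net redox change at C3.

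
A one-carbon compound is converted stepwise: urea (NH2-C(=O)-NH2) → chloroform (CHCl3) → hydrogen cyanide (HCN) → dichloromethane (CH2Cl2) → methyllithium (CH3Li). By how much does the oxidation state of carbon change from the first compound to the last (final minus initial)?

-8

Carbon oxidation states along the series — urea: +4, chloroform: +2, hydrogen cyanide: +2, dichloromethane: 0, methyllithium: -4.
Net change = -4 − (+4) = -8.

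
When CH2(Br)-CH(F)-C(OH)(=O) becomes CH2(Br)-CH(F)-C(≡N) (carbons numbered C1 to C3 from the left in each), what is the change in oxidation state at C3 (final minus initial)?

Before: C3 has 1 bond to C, 3 bonds to O → oxidation state +3.
After: C3 has 1 bond to C, 3 bonds to N → oxidation state +3.
Δ = +3 − (+3) = 0, so no net redox change at C3.

0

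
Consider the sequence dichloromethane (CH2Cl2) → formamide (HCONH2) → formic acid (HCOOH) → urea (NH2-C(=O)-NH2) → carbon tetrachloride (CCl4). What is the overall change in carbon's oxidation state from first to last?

+4

Carbon oxidation states along the series — dichloromethane: 0, formamide: +2, formic acid: +2, urea: +4, carbon tetrachloride: +4.
Net change = +4 − (0) = +4.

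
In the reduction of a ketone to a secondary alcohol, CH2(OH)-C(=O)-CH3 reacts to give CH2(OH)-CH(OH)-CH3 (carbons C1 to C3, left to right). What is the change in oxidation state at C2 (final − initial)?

Before: C2 has 2 bonds to C, 2 bonds to O → oxidation state +2.
After: C2 has 2 bonds to C, 1 bond to H, 1 bond to O → oxidation state 0.
Δ = 0 − (+2) = -2, so this is a reduction at C2.

-2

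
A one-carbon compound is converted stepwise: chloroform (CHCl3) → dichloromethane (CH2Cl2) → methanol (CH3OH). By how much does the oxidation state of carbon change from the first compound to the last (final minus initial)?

Carbon oxidation states along the series — chloroform: +2, dichloromethane: 0, methanol: -2.
Net change = -2 − (+2) = -4.

-4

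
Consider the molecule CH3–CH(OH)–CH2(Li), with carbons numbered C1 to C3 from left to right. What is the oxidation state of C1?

-3

C1 has one bond to C (0), one bond to H (-1), one bond to H (-1), one bond to H (-1).
Oxidation state = 0 − 1 − 1 − 1 = -3.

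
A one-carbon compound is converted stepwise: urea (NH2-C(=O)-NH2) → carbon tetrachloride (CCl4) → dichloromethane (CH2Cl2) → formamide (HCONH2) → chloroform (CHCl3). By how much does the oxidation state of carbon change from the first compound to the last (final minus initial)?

Carbon oxidation states along the series — urea: +4, carbon tetrachloride: +4, dichloromethane: 0, formamide: +2, chloroform: +2.
Net change = +2 − (+4) = -2.

-2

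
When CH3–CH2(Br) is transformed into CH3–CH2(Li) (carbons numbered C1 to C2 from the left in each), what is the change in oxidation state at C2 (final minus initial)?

-2

Before: C2 has 1 bond to C, 2 bonds to H, 1 bond to Br → oxidation state -1.
After: C2 has 1 bond to C, 2 bonds to H, 1 bond to Li → oxidation state -3.
Δ = -3 − (-1) = -2, so this is a reduction at C2.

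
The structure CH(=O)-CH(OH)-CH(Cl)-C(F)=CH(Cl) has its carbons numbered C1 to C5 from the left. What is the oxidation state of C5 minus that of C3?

C5: 2C, 1H, 1Cl → 0 − 1 + 1 = 0
C3: 2C, 1H, 1Cl → 0 − 1 + 1 = 0
Difference: 0 − (0) = 0.

0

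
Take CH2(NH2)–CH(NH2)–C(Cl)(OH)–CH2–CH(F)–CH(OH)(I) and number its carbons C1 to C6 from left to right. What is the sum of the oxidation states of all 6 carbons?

Tallying each carbon's bonds:
C1: 1C, 2H, 1N → 0 − 2 + 1 = -1
C2: 2C, 1H, 1N → 0 − 1 + 1 = 0
C3: 2C, 1O, 1Cl → 0 + 1 + 1 = +2
C4: 2C, 2H → 0 − 2 = -2
C5: 2C, 1H, 1F → 0 − 1 + 1 = 0
C6: 1C, 1H, 1O, 1I → 0 − 1 + 1 + 1 = +1
Sum = -1 + 0 + 2 − 2 + 0 + 1 = 0.

0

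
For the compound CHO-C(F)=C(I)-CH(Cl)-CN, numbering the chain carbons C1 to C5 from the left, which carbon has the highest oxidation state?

C5

Tallying each carbon's bonds:
C1: 1C, 1H, 2O → 0 − 1 + 2 = +1
C2: 3C, 1F → 0 + 1 = +1
C3: 3C, 1I → 0 + 1 = +1
C4: 2C, 1H, 1Cl → 0 − 1 + 1 = 0
C5: 1C, 3N → 0 + 3 = +3
The most oxidised carbon is C5 at +3.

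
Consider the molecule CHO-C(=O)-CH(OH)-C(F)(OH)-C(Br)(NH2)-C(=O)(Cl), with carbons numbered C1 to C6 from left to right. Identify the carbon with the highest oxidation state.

Each bond to a more electronegative atom (O, N, halogen) counts +1, each bond to a less electronegative atom (H, metal, B, Si) counts −1, and each C–C bond counts 0. Tallying each carbon:
C1: 1C, 1H, 2O → 0 − 1 + 2 = +1
C2: 2C, 2O → 0 + 2 = +2
C3: 2C, 1H, 1O → 0 − 1 + 1 = 0
C4: 2C, 1O, 1F → 0 + 1 + 1 = +2
C5: 2C, 1N, 1Br → 0 + 1 + 1 = +2
C6: 1C, 2O, 1Cl → 0 + 2 + 1 = +3
The most oxidised carbon is C6 at +3.

C6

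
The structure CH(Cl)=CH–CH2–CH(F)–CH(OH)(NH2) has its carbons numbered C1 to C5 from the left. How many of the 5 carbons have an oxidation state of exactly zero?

2

Tallying each carbon's bonds:
C1: 2C, 1H, 1Cl → 0 − 1 + 1 = 0
C2: 3C, 1H → 0 − 1 = -1
C3: 2C, 2H → 0 − 2 = -2
C4: 2C, 1H, 1F → 0 − 1 + 1 = 0
C5: 1C, 1H, 1O, 1N → 0 − 1 + 1 + 1 = +1
2 carbons (C1, C4) meet the condition.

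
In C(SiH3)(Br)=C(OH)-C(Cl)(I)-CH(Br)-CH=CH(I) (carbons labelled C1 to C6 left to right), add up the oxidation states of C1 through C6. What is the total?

+2

Count +1 for every bond to an atom more electronegative than carbon and −1 for every bond to one less electronegative; C–C bonds are 0. Tallying each carbon:
C1: 2C, 1Br, 1Si → 0 + 1 − 1 = 0
C2: 3C, 1O → 0 + 1 = +1
C3: 2C, 1Cl, 1I → 0 + 1 + 1 = +2
C4: 2C, 1H, 1Br → 0 − 1 + 1 = 0
C5: 3C, 1H → 0 − 1 = -1
C6: 2C, 1H, 1I → 0 − 1 + 1 = 0
Sum = 0 + 1 + 2 + 0 − 1 + 0 = +2.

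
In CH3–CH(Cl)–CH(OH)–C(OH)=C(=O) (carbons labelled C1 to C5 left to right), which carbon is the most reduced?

Tallying each carbon's bonds:
C1: 1C, 3H → 0 − 3 = -3
C2: 2C, 1H, 1Cl → 0 − 1 + 1 = 0
C3: 2C, 1H, 1O → 0 − 1 + 1 = 0
C4: 3C, 1O → 0 + 1 = +1
C5: 2C, 2O → 0 + 2 = +2
The most reduced carbon is C1 at -3.

C1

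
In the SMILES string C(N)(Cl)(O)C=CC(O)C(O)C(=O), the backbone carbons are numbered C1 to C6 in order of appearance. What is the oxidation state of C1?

+3

Count +1 for every bond to an atom more electronegative than carbon and −1 for every bond to one less electronegative; C–C bonds are 0.
C1 has one bond to C (0), one bond to N (+1), one bond to Cl (+1), one bond to O (+1).
Oxidation state = 0 + 1 + 1 + 1 = +3.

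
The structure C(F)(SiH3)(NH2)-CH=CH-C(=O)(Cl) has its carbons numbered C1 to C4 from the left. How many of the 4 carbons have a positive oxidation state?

Bonds to more-electronegative neighbours contribute +1 each, bonds to H or metals contribute −1 each, and C–C bonds contribute 0. Tallying each carbon:
C1: 1C, 1N, 1F, 1Si → 0 + 1 + 1 − 1 = +1
C2: 3C, 1H → 0 − 1 = -1
C3: 3C, 1H → 0 − 1 = -1
C4: 1C, 2O, 1Cl → 0 + 2 + 1 = +3
2 carbons (C1, C4) meet the condition.

2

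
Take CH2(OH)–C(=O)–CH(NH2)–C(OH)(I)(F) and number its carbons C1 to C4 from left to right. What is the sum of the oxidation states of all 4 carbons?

+4

Count +1 for every bond to an atom more electronegative than carbon and −1 for every bond to one less electronegative; C–C bonds are 0. Tallying each carbon:
C1: 1C, 2H, 1O → 0 − 2 + 1 = -1
C2: 2C, 2O → 0 + 2 = +2
C3: 2C, 1H, 1N → 0 − 1 + 1 = 0
C4: 1C, 1O, 1F, 1I → 0 + 1 + 1 + 1 = +3
Sum = -1 + 2 + 0 + 3 = +4.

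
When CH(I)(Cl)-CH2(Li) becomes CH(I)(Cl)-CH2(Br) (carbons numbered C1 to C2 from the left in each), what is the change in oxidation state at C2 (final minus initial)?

Before: C2 has 1 bond to C, 2 bonds to H, 1 bond to Li → oxidation state -3.
After: C2 has 1 bond to C, 2 bonds to H, 1 bond to Br → oxidation state -1.
Δ = -1 − (-3) = +2, so this is an oxidation at C2.

+2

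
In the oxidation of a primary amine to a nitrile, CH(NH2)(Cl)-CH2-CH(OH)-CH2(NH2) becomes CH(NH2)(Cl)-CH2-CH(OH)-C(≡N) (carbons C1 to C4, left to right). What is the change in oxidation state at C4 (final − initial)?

Before: C4 has 1 bond to C, 2 bonds to H, 1 bond to N → oxidation state -1.
After: C4 has 1 bond to C, 3 bonds to N → oxidation state +3.
Δ = +3 − (-1) = +4, so this is an oxidation at C4.

+4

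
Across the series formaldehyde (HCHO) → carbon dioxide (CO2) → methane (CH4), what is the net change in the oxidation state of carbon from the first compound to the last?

-4

Carbon oxidation states along the series — formaldehyde: 0, carbon dioxide: +4, methane: -4.
Net change = -4 − (0) = -4.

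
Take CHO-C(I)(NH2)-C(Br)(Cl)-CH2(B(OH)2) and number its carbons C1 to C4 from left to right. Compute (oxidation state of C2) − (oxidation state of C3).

C2: 2C, 1N, 1I → 0 + 1 + 1 = +2
C3: 2C, 1Cl, 1Br → 0 + 1 + 1 = +2
Difference: +2 − (+2) = 0.

0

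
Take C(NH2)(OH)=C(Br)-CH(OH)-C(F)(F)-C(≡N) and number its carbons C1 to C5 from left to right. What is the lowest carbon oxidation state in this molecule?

0

Each bond to a more electronegative atom (O, N, halogen) counts +1, each bond to a less electronegative atom (H, metal, B, Si) counts −1, and each C–C bond counts 0. Tallying each carbon:
C1: 2C, 1O, 1N → 0 + 1 + 1 = +2
C2: 3C, 1Br → 0 + 1 = +1
C3: 2C, 1H, 1O → 0 − 1 + 1 = 0
C4: 2C, 2F → 0 + 2 = +2
C5: 1C, 3N → 0 + 3 = +3
The lowest value is 0.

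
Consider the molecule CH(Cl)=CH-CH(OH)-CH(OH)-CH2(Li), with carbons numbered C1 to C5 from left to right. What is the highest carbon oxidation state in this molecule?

Bonds to more-electronegative neighbours contribute +1 each, bonds to H or metals contribute −1 each, and C–C bonds contribute 0. Tallying each carbon:
C1: 2C, 1H, 1Cl → 0 − 1 + 1 = 0
C2: 3C, 1H → 0 − 1 = -1
C3: 2C, 1H, 1O → 0 − 1 + 1 = 0
C4: 2C, 1H, 1O → 0 − 1 + 1 = 0
C5: 1C, 2H, 1Li → 0 − 2 − 1 = -3
The highest value is 0.

0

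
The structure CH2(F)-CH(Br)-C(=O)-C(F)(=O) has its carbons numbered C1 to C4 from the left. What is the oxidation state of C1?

-1

Bonds to more-electronegative neighbours contribute +1 each, bonds to H or metals contribute −1 each, and C–C bonds contribute 0.
C1 has one bond to C (0), one bond to F (+1), one bond to H (-1), one bond to H (-1).
Oxidation state = 0 + 1 − 1 − 1 = -1.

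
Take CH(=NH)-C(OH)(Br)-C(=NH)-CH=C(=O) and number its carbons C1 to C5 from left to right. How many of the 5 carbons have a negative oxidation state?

1

Tallying each carbon's bonds:
C1: 1C, 1H, 2N → 0 − 1 + 2 = +1
C2: 2C, 1O, 1Br → 0 + 1 + 1 = +2
C3: 2C, 2N → 0 + 2 = +2
C4: 3C, 1H → 0 − 1 = -1
C5: 2C, 2O → 0 + 2 = +2
1 carbon (C4) meets the condition.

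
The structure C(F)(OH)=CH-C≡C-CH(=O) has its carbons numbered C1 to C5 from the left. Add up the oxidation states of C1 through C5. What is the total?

Count +1 for every bond to an atom more electronegative than carbon and −1 for every bond to one less electronegative; C–C bonds are 0. Tallying each carbon:
C1: 2C, 1O, 1F → 0 + 1 + 1 = +2
C2: 3C, 1H → 0 − 1 = -1
C3: 4C → 0 = 0
C4: 4C → 0 = 0
C5: 1C, 1H, 2O → 0 − 1 + 2 = +1
Sum = +2 − 1 + 0 + 0 + 1 = +2.

+2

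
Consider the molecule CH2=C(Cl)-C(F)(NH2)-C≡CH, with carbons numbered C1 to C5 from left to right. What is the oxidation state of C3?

+2

Assign +1 per bond to O/N/halogen, −1 per bond to H or an electropositive element, and 0 per bond to carbon.
C3 has one bond to C (0), one bond to C (0), one bond to F (+1), one bond to N (+1).
Oxidation state = 0 + 0 + 1 + 1 = +2.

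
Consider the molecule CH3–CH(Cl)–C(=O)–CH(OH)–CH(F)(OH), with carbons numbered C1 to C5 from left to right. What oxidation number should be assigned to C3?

+2

C3 has one bond to C (0), one bond to C (0), a double bond to O (2×+1 = +2).
Oxidation state = 0 + 0 + 2 = +2.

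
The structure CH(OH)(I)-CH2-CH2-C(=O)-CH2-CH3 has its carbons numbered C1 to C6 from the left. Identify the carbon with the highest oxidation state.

Count +1 for every bond to an atom more electronegative than carbon and −1 for every bond to one less electronegative; C–C bonds are 0. Tallying each carbon:
C1: 1C, 1H, 1O, 1I → 0 − 1 + 1 + 1 = +1
C2: 2C, 2H → 0 − 2 = -2
C3: 2C, 2H → 0 − 2 = -2
C4: 2C, 2O → 0 + 2 = +2
C5: 2C, 2H → 0 − 2 = -2
C6: 1C, 3H → 0 − 3 = -3
The most oxidised carbon is C4 at +2.

C4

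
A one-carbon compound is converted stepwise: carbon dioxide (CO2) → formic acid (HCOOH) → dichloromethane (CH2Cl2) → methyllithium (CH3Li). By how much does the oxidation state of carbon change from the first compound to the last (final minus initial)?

-8

Carbon oxidation states along the series — carbon dioxide: +4, formic acid: +2, dichloromethane: 0, methyllithium: -4.
Net change = -4 − (+4) = -8.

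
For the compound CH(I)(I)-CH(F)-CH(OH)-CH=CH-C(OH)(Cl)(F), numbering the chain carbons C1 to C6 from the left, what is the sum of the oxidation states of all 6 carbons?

+2

Tallying each carbon's bonds:
C1: 1C, 1H, 2I → 0 − 1 + 2 = +1
C2: 2C, 1H, 1F → 0 − 1 + 1 = 0
C3: 2C, 1H, 1O → 0 − 1 + 1 = 0
C4: 3C, 1H → 0 − 1 = -1
C5: 3C, 1H → 0 − 1 = -1
C6: 1C, 1O, 1F, 1Cl → 0 + 1 + 1 + 1 = +3
Sum = +1 + 0 + 0 − 1 − 1 + 3 = +2.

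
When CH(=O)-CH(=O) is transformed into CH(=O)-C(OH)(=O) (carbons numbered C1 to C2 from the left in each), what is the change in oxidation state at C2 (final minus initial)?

Before: C2 has 1 bond to C, 1 bond to H, 2 bonds to O → oxidation state +1.
After: C2 has 1 bond to C, 3 bonds to O → oxidation state +3.
Δ = +3 − (+1) = +2, so this is an oxidation at C2.

+2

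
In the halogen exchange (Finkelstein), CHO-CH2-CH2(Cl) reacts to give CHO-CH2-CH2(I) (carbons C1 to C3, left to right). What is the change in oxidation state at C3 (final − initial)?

Before: C3 has 1 bond to C, 2 bonds to H, 1 bond to Cl → oxidation state -1.
After: C3 has 1 bond to C, 2 bonds to H, 1 bond to I → oxidation state -1.
Δ = -1 − (-1) = 0, so no net redox change at C3.

0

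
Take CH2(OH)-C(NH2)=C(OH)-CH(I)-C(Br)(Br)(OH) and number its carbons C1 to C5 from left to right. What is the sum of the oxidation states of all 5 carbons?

+4

Each bond to a more electronegative atom (O, N, halogen) counts +1, each bond to a less electronegative atom (H, metal, B, Si) counts −1, and each C–C bond counts 0. Tallying each carbon:
C1: 1C, 2H, 1O → 0 − 2 + 1 = -1
C2: 3C, 1N → 0 + 1 = +1
C3: 3C, 1O → 0 + 1 = +1
C4: 2C, 1H, 1I → 0 − 1 + 1 = 0
C5: 1C, 1O, 2Br → 0 + 1 + 2 = +3
Sum = -1 + 1 + 1 + 0 + 3 = +4.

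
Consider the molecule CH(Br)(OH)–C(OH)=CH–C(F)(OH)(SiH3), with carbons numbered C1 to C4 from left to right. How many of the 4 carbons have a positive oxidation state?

3

Tallying each carbon's bonds:
C1: 1C, 1H, 1O, 1Br → 0 − 1 + 1 + 1 = +1
C2: 3C, 1O → 0 + 1 = +1
C3: 3C, 1H → 0 − 1 = -1
C4: 1C, 1O, 1F, 1Si → 0 + 1 + 1 − 1 = +1
3 carbons (C1, C2, C4) meet the condition.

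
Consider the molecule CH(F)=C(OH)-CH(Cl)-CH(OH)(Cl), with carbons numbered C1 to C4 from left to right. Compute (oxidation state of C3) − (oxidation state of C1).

C3: 2C, 1H, 1Cl → 0 − 1 + 1 = 0
C1: 2C, 1H, 1F → 0 − 1 + 1 = 0
Difference: 0 − (0) = 0.

0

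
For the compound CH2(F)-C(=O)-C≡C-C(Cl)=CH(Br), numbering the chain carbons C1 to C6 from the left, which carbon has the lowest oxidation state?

Tallying each carbon's bonds:
C1: 1C, 2H, 1F → 0 − 2 + 1 = -1
C2: 2C, 2O → 0 + 2 = +2
C3: 4C → 0 = 0
C4: 4C → 0 = 0
C5: 3C, 1Cl → 0 + 1 = +1
C6: 2C, 1H, 1Br → 0 − 1 + 1 = 0
The most reduced carbon is C1 at -1.

C1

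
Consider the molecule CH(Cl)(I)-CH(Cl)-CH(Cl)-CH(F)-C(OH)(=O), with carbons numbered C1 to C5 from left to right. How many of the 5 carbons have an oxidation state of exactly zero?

3

Bonds to more-electronegative neighbours contribute +1 each, bonds to H or metals contribute −1 each, and C–C bonds contribute 0. Tallying each carbon:
C1: 1C, 1H, 1Cl, 1I → 0 − 1 + 1 + 1 = +1
C2: 2C, 1H, 1Cl → 0 − 1 + 1 = 0
C3: 2C, 1H, 1Cl → 0 − 1 + 1 = 0
C4: 2C, 1H, 1F → 0 − 1 + 1 = 0
C5: 1C, 3O → 0 + 3 = +3
3 carbons (C2, C3, C4) meet the condition.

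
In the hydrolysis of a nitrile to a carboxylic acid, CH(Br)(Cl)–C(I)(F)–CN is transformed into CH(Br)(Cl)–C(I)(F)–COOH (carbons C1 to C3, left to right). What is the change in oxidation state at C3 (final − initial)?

Before: C3 has 1 bond to C, 3 bonds to N → oxidation state +3.
After: C3 has 1 bond to C, 3 bonds to O → oxidation state +3.
Δ = +3 − (+3) = 0, so no net redox change at C3.

0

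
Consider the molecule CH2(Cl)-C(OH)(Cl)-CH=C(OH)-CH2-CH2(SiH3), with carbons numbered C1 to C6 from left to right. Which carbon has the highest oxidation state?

C2

Bonds to more-electronegative neighbours contribute +1 each, bonds to H or metals contribute −1 each, and C–C bonds contribute 0. Tallying each carbon:
C1: 1C, 2H, 1Cl → 0 − 2 + 1 = -1
C2: 2C, 1O, 1Cl → 0 + 1 + 1 = +2
C3: 3C, 1H → 0 − 1 = -1
C4: 3C, 1O → 0 + 1 = +1
C5: 2C, 2H → 0 − 2 = -2
C6: 1C, 2H, 1Si → 0 − 2 − 1 = -3
The most oxidised carbon is C2 at +2.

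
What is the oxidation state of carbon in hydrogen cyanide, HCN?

Assign +1 per bond to O/N/halogen, −1 per bond to H or an electropositive element, and 0 per bond to carbon.
The carbon has one bond to H (-1), a triple bond to N (3×+1 = +3).
Oxidation state = -1 + 3 = +2.

+2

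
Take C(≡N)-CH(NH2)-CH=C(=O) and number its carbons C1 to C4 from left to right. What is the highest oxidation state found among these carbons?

+3

Each bond to a more electronegative atom (O, N, halogen) counts +1, each bond to a less electronegative atom (H, metal, B, Si) counts −1, and each C–C bond counts 0. Tallying each carbon:
C1: 1C, 3N → 0 + 3 = +3
C2: 2C, 1H, 1N → 0 − 1 + 1 = 0
C3: 3C, 1H → 0 − 1 = -1
C4: 2C, 2O → 0 + 2 = +2
The highest value is +3.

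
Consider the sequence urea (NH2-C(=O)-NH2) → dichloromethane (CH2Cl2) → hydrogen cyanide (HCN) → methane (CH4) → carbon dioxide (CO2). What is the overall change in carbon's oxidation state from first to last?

0

Carbon oxidation states along the series — urea: +4, dichloromethane: 0, hydrogen cyanide: +2, methane: -4, carbon dioxide: +4.
Net change = +4 − (+4) = 0.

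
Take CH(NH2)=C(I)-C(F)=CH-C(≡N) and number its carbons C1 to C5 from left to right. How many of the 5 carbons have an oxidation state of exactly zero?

Tallying each carbon's bonds:
C1: 2C, 1H, 1N → 0 − 1 + 1 = 0
C2: 3C, 1I → 0 + 1 = +1
C3: 3C, 1F → 0 + 1 = +1
C4: 3C, 1H → 0 − 1 = -1
C5: 1C, 3N → 0 + 3 = +3
1 carbon (C1) meets the condition.

1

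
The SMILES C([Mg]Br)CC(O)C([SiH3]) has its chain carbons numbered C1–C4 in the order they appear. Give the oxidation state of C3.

Each bond to a more electronegative atom (O, N, halogen) counts +1, each bond to a less electronegative atom (H, metal, B, Si) counts −1, and each C–C bond counts 0.
C3 has one bond to C (0), one bond to C (0), one bond to H (-1), one bond to O (+1).
Oxidation state = 0 + 0 − 1 + 1 = 0.

0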